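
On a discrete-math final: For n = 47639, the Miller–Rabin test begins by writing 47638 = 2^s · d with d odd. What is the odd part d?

23819

Halving: 47638 → 23819; 23819 is odd.
So 47638 = 2^1 · 23819.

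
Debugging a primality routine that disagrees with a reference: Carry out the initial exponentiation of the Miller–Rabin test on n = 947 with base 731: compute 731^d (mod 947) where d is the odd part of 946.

n − 1 = 946 = 2^1 · 473, so s = 1 and d = 473.
By repeated squaring, 731^473 ≡ 1 (mod 947).

1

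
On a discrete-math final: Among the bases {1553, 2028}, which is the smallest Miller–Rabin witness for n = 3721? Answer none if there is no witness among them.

none

n − 1 = 3720 = 2^3 · 465, so s = 3 and d = 465.
Base 1553: x_0 = 1553^465 mod 3721 = 682. x_0 is neither 1 nor 3720, so continue squaring. x_1 = 682^2 mod 3721 = 3720. x_1 ≡ −1, so 1553 is not a witness.
Base 2028: x_0 = 2028^465 mod 3721 = 1. x_0 = 1, so 2028 is not a witness.
No listed base is a witness for 3721.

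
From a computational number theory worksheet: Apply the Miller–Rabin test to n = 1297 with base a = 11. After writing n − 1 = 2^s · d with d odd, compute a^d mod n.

n − 1 = 1296 = 2^4 · 81, so s = 4 and d = 81.
11^81 mod 1297 = 157.

157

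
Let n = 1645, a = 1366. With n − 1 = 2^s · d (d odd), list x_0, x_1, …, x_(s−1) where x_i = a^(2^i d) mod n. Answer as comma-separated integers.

806, 1506

n − 1 = 1644 = 2^2 · 411, so s = 2 and d = 411.
x_0 = 1366^411 mod 1645 = 806.
x_1 = 806^2 mod 1645 = 1506.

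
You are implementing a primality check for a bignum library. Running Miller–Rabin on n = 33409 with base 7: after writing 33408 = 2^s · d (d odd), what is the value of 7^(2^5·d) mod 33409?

n − 1 = 33408 = 2^7 · 261, so s = 7 and d = 261.
x_0 = 7^261 mod 33409 = 4557.
x_1 = 4557^2 mod 33409 = 19260.
x_2 = 19260^2 mod 33409 = 7473.
x_3 = 7473^2 mod 33409 = 19290.
x_4 = 19290^2 mod 33409 = 28067.
x_5 = 28067^2 mod 33409 = 5678.

5678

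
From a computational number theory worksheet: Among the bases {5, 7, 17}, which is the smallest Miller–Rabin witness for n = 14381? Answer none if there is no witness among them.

n − 1 = 14380 = 2^2 · 3595, so s = 2 and d = 3595.
Base 5: x_0 = 5^3595 mod 14381 = 391. x_0 is neither 1 nor 14380, so continue squaring. x_1 = 391^2 mod 14381 = 9071. Reached i = s−1 = 1 without hitting −1: 5 is a Miller–Rabin witness and 14381 is composite.
Base 7: x_0 = 7^3595 mod 14381 = 7708. x_0 is neither 1 nor 14380, so continue squaring. x_1 = 7708^2 mod 14381 = 5353. Reached i = s−1 = 1 without hitting −1: 7 is a Miller–Rabin witness and 14381 is composite.
Base 17: x_0 = 17^3595 mod 14381 = 9438. x_0 is neither 1 nor 14380, so continue squaring. x_1 = 9438^2 mod 14381 = 14311. Reached i = s−1 = 1 without hitting −1: 17 is a Miller–Rabin witness and 14381 is composite.
The smallest witness among the given bases is 5.

5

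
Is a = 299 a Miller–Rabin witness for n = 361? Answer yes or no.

n − 1 = 360 = 2^3 · 45, so s = 3 and d = 45.
By repeated squaring, 299^45 ≡ 360 (mod 361).
x_0 = 299^45 mod 361 = 360.
x_0 = 360 ≡ −1, so 299 is not a witness.

no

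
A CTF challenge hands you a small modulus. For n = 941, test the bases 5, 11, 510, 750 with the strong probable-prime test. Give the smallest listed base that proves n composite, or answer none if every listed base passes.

none

n − 1 = 940 = 2^2 · 235, so s = 2 and d = 235.
Base 5: x_0 = 5^235 mod 941 = 1. x_0 = 1, so 5 is not a witness.
Base 11: x_0 = 11^235 mod 941 = 97. x_0 is neither 1 nor 940, so continue squaring. x_1 = 97^2 mod 941 = 940. x_1 ≡ −1, so 11 is not a witness.
Base 510: x_0 = 510^235 mod 941 = 97. x_0 is neither 1 nor 940, so continue squaring. x_1 = 97^2 mod 941 = 940. x_1 ≡ −1, so 510 is not a witness.
Base 750: x_0 = 750^235 mod 941 = 1. x_0 = 1, so 750 is not a witness.
No listed base is a witness for 941.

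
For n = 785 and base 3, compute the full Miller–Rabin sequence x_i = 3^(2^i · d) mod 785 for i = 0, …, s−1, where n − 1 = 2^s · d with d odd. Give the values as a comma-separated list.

768, 289, 311, 166

n − 1 = 784 = 2^4 · 49, so s = 4 and d = 49.
x_0 = 3^49 mod 785 = 768.
x_1 = 768^2 mod 785 = 289.
x_2 = 289^2 mod 785 = 311.
x_3 = 311^2 mod 785 = 166.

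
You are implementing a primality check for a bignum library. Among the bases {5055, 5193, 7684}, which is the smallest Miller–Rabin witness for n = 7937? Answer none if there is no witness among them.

n − 1 = 7936 = 2^8 · 31, so s = 8 and d = 31.
Base 5055: x_0 = 5055^31 mod 7937 = 277. x_0 is neither 1 nor 7936, so continue squaring. x_1 = 277^2 mod 7937 = 5296. x_2 = 5296^2 mod 7937 = 6195. x_3 = 6195^2 mod 7937 = 2630. x_4 = 2630^2 mod 7937 = 3773. x_5 = 3773^2 mod 7937 = 4488. x_6 = 4488^2 mod 7937 = 5975. x_7 = 5975^2 mod 7937 = 7936. x_7 ≡ −1, so 5055 is not a witness.
Base 5193: x_0 = 5193^31 mod 7937 = 1366. x_0 is neither 1 nor 7936, so continue squaring. x_1 = 1366^2 mod 7937 = 761. x_2 = 761^2 mod 7937 = 7657. x_3 = 7657^2 mod 7937 = 6967. x_4 = 6967^2 mod 7937 = 4334. x_5 = 4334^2 mod 7937 = 4614. x_6 = 4614^2 mod 7937 = 1962. x_7 = 1962^2 mod 7937 = 7936. x_7 ≡ −1, so 5193 is not a witness.
Base 7684: x_0 = 7684^31 mod 7937 = 7716. x_0 is neither 1 nor 7936, so continue squaring. x_1 = 7716^2 mod 7937 = 1219. x_2 = 1219^2 mod 7937 = 1742. x_3 = 1742^2 mod 7937 = 2630. x_4 = 2630^2 mod 7937 = 3773. x_5 = 3773^2 mod 7937 = 4488. x_6 = 4488^2 mod 7937 = 5975. x_7 = 5975^2 mod 7937 = 7936. x_7 ≡ −1, so 7684 is not a witness.
No listed base is a witness for 7937.

none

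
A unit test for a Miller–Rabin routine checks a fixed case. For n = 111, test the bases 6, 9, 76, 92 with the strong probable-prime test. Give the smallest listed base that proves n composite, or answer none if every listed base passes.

n − 1 = 110 = 2^1 · 55, so s = 1 and d = 55.
Base 6: x_0 = 6^55 mod 111 = 105. x_0 ∉ {1, 110} and s = 1, so 6 is a Miller–Rabin witness and 111 is composite.
Base 9: x_0 = 9^55 mod 111 = 9. x_0 ∉ {1, 110} and s = 1, so 9 is a Miller–Rabin witness and 111 is composite.
Base 76: x_0 = 76^55 mod 111 = 109. x_0 ∉ {1, 110} and s = 1, so 76 is a Miller–Rabin witness and 111 is composite.
Base 92: x_0 = 92^55 mod 111 = 56. x_0 ∉ {1, 110} and s = 1, so 92 is a Miller–Rabin witness and 111 is composite.
The smallest witness among the given bases is 6.

6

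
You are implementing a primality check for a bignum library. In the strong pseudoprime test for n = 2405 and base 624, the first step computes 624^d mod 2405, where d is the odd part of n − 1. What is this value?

n − 1 = 2404 = 2^2 · 601, so s = 2 and d = 601.
Repeated squaring mod 2405: 624^1 ≡ 624, 624^2 ≡ 2171, 624^4 ≡ 1846, 624^8 ≡ 2236, 624^16 ≡ 2106, 624^32 ≡ 416, 624^64 ≡ 2301, 624^128 ≡ 1196, 624^256 ≡ 1846, 624^512 ≡ 2236.
601 = 512 + 64 + 16 + 8 + 1, so 624^601 ≡ 2236·2301·2106·2236·624 ≡ 1794 (mod 2405).

1794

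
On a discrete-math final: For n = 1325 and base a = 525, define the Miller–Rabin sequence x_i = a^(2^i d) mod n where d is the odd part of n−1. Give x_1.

n − 1 = 1324 = 2^2 · 331, so s = 2 and d = 331.
Repeated squaring mod 1325: 525^1 ≡ 525, 525^2 ≡ 25, 525^4 ≡ 625, 525^8 ≡ 1075, 525^16 ≡ 225, 525^32 ≡ 275, 525^64 ≡ 100, 525^128 ≡ 725, 525^256 ≡ 925.
331 = 256 + 64 + 8 + 2 + 1, so 525^331 ≡ 925·100·1075·25·525 ≡ 1025 (mod 1325).
x_0 = 1025.
x_1 = 1025^2 mod 1325 = 1225.

1225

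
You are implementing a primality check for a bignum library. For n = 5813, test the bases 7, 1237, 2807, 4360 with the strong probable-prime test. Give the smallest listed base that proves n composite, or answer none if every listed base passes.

n − 1 = 5812 = 2^2 · 1453, so s = 2 and d = 1453.
Base 7: x_0 = 7^1453 mod 5813 = 796. x_0 is neither 1 nor 5812, so continue squaring. x_1 = 796^2 mod 5813 = 5812. x_1 ≡ −1, so 7 is not a witness.
Base 1237: x_0 = 1237^1453 mod 5813 = 1. x_0 = 1, so 1237 is not a witness.
Base 2807: x_0 = 2807^1453 mod 5813 = 1. x_0 = 1, so 2807 is not a witness.
Base 4360: x_0 = 4360^1453 mod 5813 = 5812. x_0 = 5812 ≡ −1, so 4360 is not a witness.
No listed base is a witness for 5813.

none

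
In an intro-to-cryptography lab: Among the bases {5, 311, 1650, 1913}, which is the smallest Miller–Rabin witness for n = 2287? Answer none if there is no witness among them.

n − 1 = 2286 = 2^1 · 1143, so s = 1 and d = 1143.
Base 5: x_0 = 5^1143 mod 2287 = 2286. x_0 = 2286 ≡ −1, so 5 is not a witness.
Base 311: x_0 = 311^1143 mod 2287 = 1. x_0 = 1, so 311 is not a witness.
Base 1650: x_0 = 1650^1143 mod 2287 = 2286. x_0 = 2286 ≡ −1, so 1650 is not a witness.
Base 1913: x_0 = 1913^1143 mod 2287 = 2286. x_0 = 2286 ≡ −1, so 1913 is not a witness.
No listed base is a witness for 2287.

none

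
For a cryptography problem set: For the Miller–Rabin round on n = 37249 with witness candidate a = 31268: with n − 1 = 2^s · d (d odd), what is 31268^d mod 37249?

n − 1 = 37248 = 2^7 · 291, so s = 7 and d = 291.
31268^291 mod 37249 = 18729.

18729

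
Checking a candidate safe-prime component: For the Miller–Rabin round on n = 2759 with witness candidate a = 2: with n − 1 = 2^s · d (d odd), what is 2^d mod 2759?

n − 1 = 2758 = 2^1 · 1379, so s = 1 and d = 1379.
Repeated squaring mod 2759: 2^1 ≡ 2, 2^2 ≡ 4, 2^4 ≡ 16, 2^8 ≡ 256, 2^16 ≡ 2079, 2^32 ≡ 1647, 2^64 ≡ 512, 2^128 ≡ 39, 2^256 ≡ 1521, 2^512 ≡ 1399, 2^1024 ≡ 1070.
1379 = 1024 + 256 + 64 + 32 + 2 + 1, so 2^1379 ≡ 1070·1521·512·1647·4·2 ≡ 16 (mod 2759).

16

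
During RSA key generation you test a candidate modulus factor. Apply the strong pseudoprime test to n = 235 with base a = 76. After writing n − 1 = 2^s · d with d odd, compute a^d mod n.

n − 1 = 234 = 2^1 · 117, so s = 1 and d = 117.
76^117 mod 235 = 146.

146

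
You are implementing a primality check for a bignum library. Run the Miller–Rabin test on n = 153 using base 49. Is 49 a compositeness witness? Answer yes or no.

yes

n − 1 = 152 = 2^3 · 19, so s = 3 and d = 19.
x_0 = 49^19 mod 153 = 94.
x_0 is neither 1 nor 152, so continue squaring.
x_1 = 94^2 mod 153 = 115.
x_2 = 115^2 mod 153 = 67.
Reached i = s−1 = 2 without hitting −1: 49 is a Miller–Rabin witness and 153 is composite.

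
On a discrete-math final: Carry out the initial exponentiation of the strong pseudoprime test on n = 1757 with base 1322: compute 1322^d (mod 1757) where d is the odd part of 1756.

1630

n − 1 = 1756 = 2^2 · 439, so s = 2 and d = 439.
1322^439 mod 1757 = 1630.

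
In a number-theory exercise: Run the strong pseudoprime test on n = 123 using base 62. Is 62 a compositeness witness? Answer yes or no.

yes

n − 1 = 122 = 2^1 · 61, so s = 1 and d = 61.
x_0 = 62^61 mod 123 = 62.
x_0 ∉ {1, 122} and s = 1, so 62 is a Miller–Rabin witness and 123 is composite.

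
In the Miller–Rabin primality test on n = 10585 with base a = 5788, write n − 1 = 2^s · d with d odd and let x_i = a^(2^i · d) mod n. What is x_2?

n − 1 = 10584 = 2^3 · 1323, so s = 3 and d = 1323.
Repeated squaring mod 10585: 5788^1 ≡ 5788, 5788^2 ≡ 10004, 5788^4 ≡ 9426, 5788^8 ≡ 9571, 5788^16 ≡ 1451, 5788^32 ≡ 9571, 5788^64 ≡ 1451, 5788^128 ≡ 9571, 5788^256 ≡ 1451, 5788^512 ≡ 9571, 5788^1024 ≡ 1451.
1323 = 1024 + 256 + 32 + 8 + 2 + 1, so 5788^1323 ≡ 1451·1451·9571·9571·10004·5788 ≡ 3202 (mod 10585).
x_0 = 3202.
x_1 = 3202^2 mod 10585 = 6524.
x_2 = 6524^2 mod 10585 = 291.

291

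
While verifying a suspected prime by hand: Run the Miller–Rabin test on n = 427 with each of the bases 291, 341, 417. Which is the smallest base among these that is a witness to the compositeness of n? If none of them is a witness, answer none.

341

n − 1 = 426 = 2^1 · 213, so s = 1 and d = 213.
Base 291: x_0 = 291^213 mod 427 = 1. x_0 = 1, so 291 is not a witness.
Base 341: x_0 = 341^213 mod 427 = 174. x_0 ∉ {1, 426} and s = 1, so 341 is a Miller–Rabin witness and 427 is composite.
Base 417: x_0 = 417^213 mod 427 = 85. x_0 ∉ {1, 426} and s = 1, so 417 is a Miller–Rabin witness and 427 is composite.
The smallest witness among the given bases is 341.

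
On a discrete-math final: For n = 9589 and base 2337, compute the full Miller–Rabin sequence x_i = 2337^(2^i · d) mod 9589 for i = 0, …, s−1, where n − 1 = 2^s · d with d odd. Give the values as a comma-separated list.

n − 1 = 9588 = 2^2 · 2397, so s = 2 and d = 2397.
x_0 = 2337^2397 mod 9589 = 5439.
x_1 = 5439^2 mod 9589 = 656.

5439, 656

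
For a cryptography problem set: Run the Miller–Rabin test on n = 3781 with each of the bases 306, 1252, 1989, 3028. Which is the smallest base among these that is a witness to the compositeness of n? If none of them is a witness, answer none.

n − 1 = 3780 = 2^2 · 945, so s = 2 and d = 945.
Base 306: x_0 = 306^945 mod 3781 = 3780. x_0 = 3780 ≡ −1, so 306 is not a witness.
Base 1252: x_0 = 1252^945 mod 3781 = 1. x_0 = 1, so 1252 is not a witness.
Base 1989: x_0 = 1989^945 mod 3781 = 3780. x_0 = 3780 ≡ −1, so 1989 is not a witness.
Base 3028: x_0 = 3028^945 mod 3781 = 1. x_0 = 1, so 3028 is not a witness.
No listed base is a witness for 3781.

none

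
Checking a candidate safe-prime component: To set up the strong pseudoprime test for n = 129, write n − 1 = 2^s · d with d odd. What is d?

1

Halving: 128 → 64 → 32 → 16 → 8 → 4 → 2 → 1; 1 is odd.
So 128 = 2^7 · 1.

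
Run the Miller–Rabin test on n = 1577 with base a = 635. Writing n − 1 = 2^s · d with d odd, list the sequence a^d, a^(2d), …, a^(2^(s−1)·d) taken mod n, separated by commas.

88, 1436, 957

n − 1 = 1576 = 2^3 · 197, so s = 3 and d = 197.
x_0 = 635^197 mod 1577 = 88.
x_1 = 88^2 mod 1577 = 1436.
x_2 = 1436^2 mod 1577 = 957.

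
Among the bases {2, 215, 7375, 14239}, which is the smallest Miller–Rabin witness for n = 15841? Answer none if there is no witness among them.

none

n − 1 = 15840 = 2^5 · 495, so s = 5 and d = 495.
Base 2: x_0 = 2^495 mod 15841 = 1. x_0 = 1, so 2 is not a witness.
Base 215: x_0 = 215^495 mod 15841 = 15840. x_0 = 15840 ≡ −1, so 215 is not a witness.
Base 7375: x_0 = 7375^495 mod 15841 = 1. x_0 = 1, so 7375 is not a witness.
Base 14239: x_0 = 14239^495 mod 15841 = 1. x_0 = 1, so 14239 is not a witness.
No listed base is a witness for 15841.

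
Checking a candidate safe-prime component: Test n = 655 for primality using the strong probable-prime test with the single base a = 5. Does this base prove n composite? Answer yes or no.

yes

n − 1 = 654 = 2^1 · 327, so s = 1 and d = 327.
x_0 = 5^327 mod 655 = 25.
x_0 ∉ {1, 654} and s = 1, so 5 is a Miller–Rabin witness and 655 is composite.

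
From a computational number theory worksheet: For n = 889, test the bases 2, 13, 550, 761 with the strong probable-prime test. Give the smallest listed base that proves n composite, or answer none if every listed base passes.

2

n − 1 = 888 = 2^3 · 111, so s = 3 and d = 111.
Base 2: x_0 = 2^111 mod 889 = 64. x_0 is neither 1 nor 888, so continue squaring. x_1 = 64^2 mod 889 = 540. x_2 = 540^2 mod 889 = 8. Reached i = s−1 = 2 without hitting −1: 2 is a Miller–Rabin witness and 889 is composite.
Base 13: x_0 = 13^111 mod 889 = 76. x_0 is neither 1 nor 888, so continue squaring. x_1 = 76^2 mod 889 = 442. x_2 = 442^2 mod 889 = 673. Reached i = s−1 = 2 without hitting −1: 13 is a Miller–Rabin witness and 889 is composite.
Base 550: x_0 = 550^111 mod 889 = 442. x_0 is neither 1 nor 888, so continue squaring. x_1 = 442^2 mod 889 = 673. x_2 = 673^2 mod 889 = 428. Reached i = s−1 = 2 without hitting −1: 550 is a Miller–Rabin witness and 889 is composite.
Base 761: x_0 = 761^111 mod 889 = 888. x_0 = 888 ≡ −1, so 761 is not a witness.
The smallest witness among the given bases is 2.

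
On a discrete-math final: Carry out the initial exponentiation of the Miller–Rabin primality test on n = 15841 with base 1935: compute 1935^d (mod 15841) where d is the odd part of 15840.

n − 1 = 15840 = 2^5 · 495, so s = 5 and d = 495.
1935^495 mod 15841 = 15623.

15623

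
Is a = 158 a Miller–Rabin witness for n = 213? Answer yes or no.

n − 1 = 212 = 2^2 · 53, so s = 2 and d = 53.
Repeated squaring mod 213: 158^1 ≡ 158, 158^2 ≡ 43, 158^4 ≡ 145, 158^8 ≡ 151, 158^16 ≡ 10, 158^32 ≡ 100.
53 = 32 + 16 + 4 + 1, so 158^53 ≡ 100·10·145·158 ≡ 146 (mod 213).
x_0 = 158^53 mod 213 = 146.
x_0 is neither 1 nor 212, so continue squaring.
x_1 = 146^2 mod 213 = 16.
Reached i = s−1 = 1 without hitting −1: 158 is a Miller–Rabin witness and 213 is composite.

yes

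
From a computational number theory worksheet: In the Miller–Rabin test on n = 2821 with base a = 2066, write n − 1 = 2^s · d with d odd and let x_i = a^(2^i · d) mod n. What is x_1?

1

n − 1 = 2820 = 2^2 · 705, so s = 2 and d = 705.
x_0 = 2066^705 mod 2821 = 1520.
x_1 = 1520^2 mod 2821 = 1.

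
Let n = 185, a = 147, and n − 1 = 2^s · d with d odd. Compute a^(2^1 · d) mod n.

149

n − 1 = 184 = 2^3 · 23, so s = 3 and d = 23.
x_0 = 147^23 mod 185 = 73.
x_1 = 73^2 mod 185 = 149.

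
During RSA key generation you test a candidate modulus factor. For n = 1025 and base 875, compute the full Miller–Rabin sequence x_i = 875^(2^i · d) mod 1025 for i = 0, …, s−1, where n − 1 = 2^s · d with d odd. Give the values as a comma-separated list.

n − 1 = 1024 = 2^10 · 1, so s = 10 and d = 1.
x_0 = 875^1 mod 1025 = 875.
x_1 = 875^2 mod 1025 = 975.
x_2 = 975^2 mod 1025 = 450.
x_3 = 450^2 mod 1025 = 575.
x_4 = 575^2 mod 1025 = 575.
x_5 = 575^2 mod 1025 = 575.
x_6 = 575^2 mod 1025 = 575.
x_7 = 575^2 mod 1025 = 575.
x_8 = 575^2 mod 1025 = 575.
x_9 = 575^2 mod 1025 = 575.

875, 975, 450, 575, 575, 575, 575, 575, 575, 575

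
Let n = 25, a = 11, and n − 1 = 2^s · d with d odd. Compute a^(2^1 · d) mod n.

11

n − 1 = 24 = 2^3 · 3, so s = 3 and d = 3.
x_0 = 11^3 mod 25 = 6.
x_1 = 6^2 mod 25 = 11.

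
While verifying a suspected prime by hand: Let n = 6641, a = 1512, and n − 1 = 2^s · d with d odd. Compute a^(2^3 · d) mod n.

6367

n − 1 = 6640 = 2^4 · 415, so s = 4 and d = 415.
x_0 = 1512^415 mod 6641 = 6016.
x_1 = 6016^2 mod 6641 = 5447.
x_2 = 5447^2 mod 6641 = 4462.
x_3 = 4462^2 mod 6641 = 6367.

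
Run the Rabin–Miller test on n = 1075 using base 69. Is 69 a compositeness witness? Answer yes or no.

n − 1 = 1074 = 2^1 · 537, so s = 1 and d = 537.
x_0 = 69^537 mod 1075 = 839.
x_0 ∉ {1, 1074} and s = 1, so 69 is a Miller–Rabin witness and 1075 is composite.

yes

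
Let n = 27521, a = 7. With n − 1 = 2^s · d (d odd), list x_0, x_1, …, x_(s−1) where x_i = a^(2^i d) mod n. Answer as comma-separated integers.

3525, 13654, 4462, 11761, 575, 373, 1524

n − 1 = 27520 = 2^7 · 215, so s = 7 and d = 215.
x_0 = 7^215 mod 27521 = 3525.
x_1 = 3525^2 mod 27521 = 13654.
x_2 = 13654^2 mod 27521 = 4462.
x_3 = 4462^2 mod 27521 = 11761.
x_4 = 11761^2 mod 27521 = 575.
x_5 = 575^2 mod 27521 = 373.
x_6 = 373^2 mod 27521 = 1524.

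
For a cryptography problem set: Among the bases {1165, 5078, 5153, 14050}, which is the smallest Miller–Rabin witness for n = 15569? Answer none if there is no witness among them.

none

n − 1 = 15568 = 2^4 · 973, so s = 4 and d = 973.
Base 1165: x_0 = 1165^973 mod 15569 = 7827. x_0 is neither 1 nor 15568, so continue squaring. x_1 = 7827^2 mod 15569 = 13483. x_2 = 13483^2 mod 15569 = 7645. x_3 = 7645^2 mod 15569 = 15568. x_3 ≡ −1, so 1165 is not a witness.
Base 5078: x_0 = 5078^973 mod 15569 = 13371. x_0 is neither 1 nor 15568, so continue squaring. x_1 = 13371^2 mod 15569 = 4814. x_2 = 4814^2 mod 15569 = 7924. x_3 = 7924^2 mod 15569 = 15568. x_3 ≡ −1, so 5078 is not a witness.
Base 5153: x_0 = 5153^973 mod 15569 = 7827. x_0 is neither 1 nor 15568, so continue squaring. x_1 = 7827^2 mod 15569 = 13483. x_2 = 13483^2 mod 15569 = 7645. x_3 = 7645^2 mod 15569 = 15568. x_3 ≡ −1, so 5153 is not a witness.
Base 14050: x_0 = 14050^973 mod 15569 = 10755. x_0 is neither 1 nor 15568, so continue squaring. x_1 = 10755^2 mod 15569 = 7924. x_2 = 7924^2 mod 15569 = 15568. x_2 ≡ −1, so 14050 is not a witness.
No listed base is a witness for 15569.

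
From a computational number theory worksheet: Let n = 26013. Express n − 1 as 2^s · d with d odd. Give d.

6503

Halving: 26012 → 13006 → 6503; 6503 is odd.
So 26012 = 2^2 · 6503.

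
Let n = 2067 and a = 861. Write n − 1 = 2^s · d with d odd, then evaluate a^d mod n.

1212

n − 1 = 2066 = 2^1 · 1033, so s = 1 and d = 1033.
861^1033 mod 2067 = 1212.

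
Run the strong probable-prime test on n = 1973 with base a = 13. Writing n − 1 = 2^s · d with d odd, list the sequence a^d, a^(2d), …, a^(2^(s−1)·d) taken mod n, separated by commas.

1, 1

n − 1 = 1972 = 2^2 · 493, so s = 2 and d = 493.
x_0 = 13^493 mod 1973 = 1.
x_1 = 1^2 mod 1973 = 1.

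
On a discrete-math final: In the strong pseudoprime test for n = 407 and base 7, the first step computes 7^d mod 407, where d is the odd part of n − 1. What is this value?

n − 1 = 406 = 2^1 · 203, so s = 1 and d = 203.
7^203 mod 407 = 46.

46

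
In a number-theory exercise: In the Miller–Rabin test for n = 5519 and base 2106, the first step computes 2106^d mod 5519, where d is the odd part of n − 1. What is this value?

5518

n − 1 = 5518 = 2^1 · 2759, so s = 1 and d = 2759.
2106^2759 mod 5519 = 5518.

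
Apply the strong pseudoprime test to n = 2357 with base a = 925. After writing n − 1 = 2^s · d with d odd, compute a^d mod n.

2356

n − 1 = 2356 = 2^2 · 589, so s = 2 and d = 589.
By repeated squaring, 925^589 ≡ 2356 (mod 2357).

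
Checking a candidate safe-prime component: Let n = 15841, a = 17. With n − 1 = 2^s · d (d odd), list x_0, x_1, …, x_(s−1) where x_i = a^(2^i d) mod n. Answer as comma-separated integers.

10198, 3039, 218, 1, 1

n − 1 = 15840 = 2^5 · 495, so s = 5 and d = 495.
x_0 = 17^495 mod 15841 = 10198.
x_1 = 10198^2 mod 15841 = 3039.
x_2 = 3039^2 mod 15841 = 218.
x_3 = 218^2 mod 15841 = 1.
x_4 = 1^2 mod 15841 = 1.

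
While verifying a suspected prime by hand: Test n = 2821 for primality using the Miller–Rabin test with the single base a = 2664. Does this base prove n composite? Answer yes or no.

yes

n − 1 = 2820 = 2^2 · 705, so s = 2 and d = 705.
x_0 = 2664^705 mod 2821 = 1611.
x_0 is neither 1 nor 2820, so continue squaring.
x_1 = 1611^2 mod 2821 = 1.
x_1 = 1 but x_0 ≠ ±1, a nontrivial square root of 1 — 2664 is a witness and 2821 is composite.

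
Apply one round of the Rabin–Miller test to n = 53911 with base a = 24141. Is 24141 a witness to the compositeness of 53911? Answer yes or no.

yes

n − 1 = 53910 = 2^1 · 26955, so s = 1 and d = 26955.
Repeated squaring mod 53911: 24141^1 ≡ 24141, 24141^2 ≡ 9971, 24141^4 ≡ 8957, 24141^8 ≡ 8281, 24141^16 ≡ 169, 24141^32 ≡ 28561, 24141^64 ≡ 3380, 24141^128 ≡ 49179, 24141^256 ≡ 18759, 24141^512 ≡ 22984, 24141^1024 ≡ 44278, 24141^2048 ≡ 13858, 24141^4096 ≡ 13182, 24141^8192 ≡ 9971, 24141^16384 ≡ 8957.
26955 = 16384 + 8192 + 2048 + 256 + 64 + 8 + 2 + 1, so 24141^26955 ≡ 8957·9971·13858·18759·3380·8281·9971·24141 ≡ 47827 (mod 53911).
x_0 = 24141^26955 mod 53911 = 47827.
x_0 ∉ {1, 53910} and s = 1, so 24141 is a Miller–Rabin witness and 53911 is composite.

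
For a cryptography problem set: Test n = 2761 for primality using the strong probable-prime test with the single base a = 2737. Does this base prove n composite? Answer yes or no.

yes

n − 1 = 2760 = 2^3 · 345, so s = 3 and d = 345.
x_0 = 2737^345 mod 2761 = 452.
x_0 is neither 1 nor 2760, so continue squaring.
x_1 = 452^2 mod 2761 = 2751.
x_2 = 2751^2 mod 2761 = 100.
Reached i = s−1 = 2 without hitting −1: 2737 is a Miller–Rabin witness and 2761 is composite.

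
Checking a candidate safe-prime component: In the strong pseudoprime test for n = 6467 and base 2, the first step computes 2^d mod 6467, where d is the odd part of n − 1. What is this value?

n − 1 = 6466 = 2^1 · 3233, so s = 1 and d = 3233.
2^3233 mod 6467 = 5234.

5234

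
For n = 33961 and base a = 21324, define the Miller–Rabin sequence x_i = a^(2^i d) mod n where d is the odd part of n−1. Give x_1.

32781

n − 1 = 33960 = 2^3 · 4245, so s = 3 and d = 4245.
Repeated squaring mod 33961: 21324^1 ≡ 21324, 21324^2 ≡ 9147, 21324^4 ≡ 21666, 21324^8 ≡ 6614, 21324^16 ≡ 3228, 21324^32 ≡ 27918, 21324^64 ≡ 9774, 21324^128 ≡ 32744, 21324^256 ≡ 20766, 21324^512 ≡ 23939, 21324^1024 ≡ 17807, 21324^2048 ≡ 29353, 21324^4096 ≡ 8039.
4245 = 4096 + 128 + 16 + 4 + 1, so 21324^4245 ≡ 8039·32744·3228·21666·21324 ≡ 16895 (mod 33961).
x_0 = 16895.
x_1 = 16895^2 mod 33961 = 32781.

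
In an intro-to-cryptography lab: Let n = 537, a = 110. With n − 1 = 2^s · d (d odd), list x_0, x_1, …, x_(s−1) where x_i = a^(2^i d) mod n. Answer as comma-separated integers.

n − 1 = 536 = 2^3 · 67, so s = 3 and d = 67.
x_0 = 110^67 mod 537 = 14.
x_1 = 14^2 mod 537 = 196.
x_2 = 196^2 mod 537 = 289.

14, 196, 289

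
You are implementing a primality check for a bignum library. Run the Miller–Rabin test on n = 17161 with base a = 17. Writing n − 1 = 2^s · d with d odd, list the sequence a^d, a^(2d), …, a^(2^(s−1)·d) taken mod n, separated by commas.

n − 1 = 17160 = 2^3 · 2145, so s = 3 and d = 2145.
x_0 = 17^2145 mod 17161 = 14802.
x_1 = 14802^2 mod 17161 = 4717.
x_2 = 4717^2 mod 17161 = 9433.

14802, 4717, 9433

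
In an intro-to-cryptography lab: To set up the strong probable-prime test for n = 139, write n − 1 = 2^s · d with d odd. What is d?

69

Halving: 138 → 69; 69 is odd.
So 138 = 2^1 · 69.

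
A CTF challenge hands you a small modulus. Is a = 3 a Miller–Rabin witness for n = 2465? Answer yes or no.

yes

n − 1 = 2464 = 2^5 · 77, so s = 5 and d = 77.
x_0 = 3^77 mod 2465 = 2018.
x_0 is neither 1 nor 2464, so continue squaring.
x_1 = 2018^2 mod 2465 = 144.
x_2 = 144^2 mod 2465 = 1016.
x_3 = 1016^2 mod 2465 = 1886.
x_4 = 1886^2 mod 2465 = 1.
x_4 = 1 but x_3 ≠ ±1, a nontrivial square root of 1 — 3 is a witness and 2465 is composite.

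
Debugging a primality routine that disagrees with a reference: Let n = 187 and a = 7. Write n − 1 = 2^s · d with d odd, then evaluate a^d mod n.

n − 1 = 186 = 2^1 · 93, so s = 1 and d = 93.
Repeated squaring mod 187: 7^1 ≡ 7, 7^2 ≡ 49, 7^4 ≡ 157, 7^8 ≡ 152, 7^16 ≡ 103, 7^32 ≡ 137, 7^64 ≡ 69.
93 = 64 + 16 + 8 + 4 + 1, so 7^93 ≡ 69·103·152·157·7 ≡ 57 (mod 187).

57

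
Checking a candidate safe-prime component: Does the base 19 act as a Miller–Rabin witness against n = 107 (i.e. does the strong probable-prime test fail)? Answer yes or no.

n − 1 = 106 = 2^1 · 53, so s = 1 and d = 53.
Repeated squaring mod 107: 19^1 ≡ 19, 19^2 ≡ 40, 19^4 ≡ 102, 19^8 ≡ 25, 19^16 ≡ 90, 19^32 ≡ 75.
53 = 32 + 16 + 4 + 1, so 19^53 ≡ 75·90·102·19 ≡ 1 (mod 107).
x_0 = 19^53 mod 107 = 1.
x_0 = 1, so 19 is not a witness.

no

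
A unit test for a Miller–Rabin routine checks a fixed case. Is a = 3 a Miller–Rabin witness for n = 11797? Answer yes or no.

n − 1 = 11796 = 2^2 · 2949, so s = 2 and d = 2949.
x_0 = 3^2949 mod 11797 = 7998.
x_0 is neither 1 nor 11796, so continue squaring.
x_1 = 7998^2 mod 11797 = 4670.
Reached i = s−1 = 1 without hitting −1: 3 is a Miller–Rabin witness and 11797 is composite.

yes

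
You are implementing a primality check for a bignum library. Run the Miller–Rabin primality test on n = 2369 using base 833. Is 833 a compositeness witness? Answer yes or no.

yes

n − 1 = 2368 = 2^6 · 37, so s = 6 and d = 37.
Repeated squaring mod 2369: 833^1 ≡ 833, 833^2 ≡ 2141, 833^4 ≡ 2235, 833^8 ≡ 1373, 833^16 ≡ 1774, 833^32 ≡ 1044.
37 = 32 + 4 + 1, so 833^37 ≡ 1044·2235·833 ≡ 111 (mod 2369).
x_0 = 833^37 mod 2369 = 111.
x_0 is neither 1 nor 2368, so continue squaring.
x_1 = 111^2 mod 2369 = 476.
x_2 = 476^2 mod 2369 = 1521.
x_3 = 1521^2 mod 2369 = 1297.
x_4 = 1297^2 mod 2369 = 219.
x_5 = 219^2 mod 2369 = 581.
Reached i = s−1 = 5 without hitting −1: 833 is a Miller–Rabin witness and 2369 is composite.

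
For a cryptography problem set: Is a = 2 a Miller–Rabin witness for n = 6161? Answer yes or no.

yes

n − 1 = 6160 = 2^4 · 385, so s = 4 and d = 385.
x_0 = 2^385 mod 6161 = 3395.
x_0 is neither 1 nor 6160, so continue squaring.
x_1 = 3395^2 mod 6161 = 4955.
x_2 = 4955^2 mod 6161 = 440.
x_3 = 440^2 mod 6161 = 2609.
Reached i = s−1 = 3 without hitting −1: 2 is a Miller–Rabin witness and 6161 is composite.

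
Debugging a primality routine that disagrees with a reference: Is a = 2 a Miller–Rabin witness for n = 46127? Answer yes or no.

yes

n − 1 = 46126 = 2^1 · 23063, so s = 1 and d = 23063.
Repeated squaring mod 46127: 2^1 ≡ 2, 2^2 ≡ 4, 2^4 ≡ 16, 2^8 ≡ 256, 2^16 ≡ 19409, 2^32 ≡ 36199, 2^64 ≡ 37912, 2^128 ≡ 2424, 2^256 ≡ 17647, 2^512 ≡ 13232, 2^1024 ≡ 33859, 2^2048 ≡ 37550, 2^4096 ≡ 38491, 2^8192 ≡ 3968, 2^16384 ≡ 15717.
23063 = 16384 + 4096 + 2048 + 512 + 16 + 4 + 2 + 1, so 2^23063 ≡ 15717·38491·37550·13232·19409·16·4·2 ≡ 5267 (mod 46127).
x_0 = 2^23063 mod 46127 = 5267.
x_0 ∉ {1, 46126} and s = 1, so 2 is a Miller–Rabin witness and 46127 is composite.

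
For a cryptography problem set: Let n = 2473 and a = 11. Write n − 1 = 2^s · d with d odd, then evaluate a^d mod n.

1906

n − 1 = 2472 = 2^3 · 309, so s = 3 and d = 309.
11^309 mod 2473 = 1906.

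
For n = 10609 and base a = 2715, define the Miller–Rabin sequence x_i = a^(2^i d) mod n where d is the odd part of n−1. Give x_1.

n − 1 = 10608 = 2^4 · 663, so s = 4 and d = 663.
x_0 = 2715^663 mod 10609 = 4016.
x_1 = 4016^2 mod 10609 = 2576.

2576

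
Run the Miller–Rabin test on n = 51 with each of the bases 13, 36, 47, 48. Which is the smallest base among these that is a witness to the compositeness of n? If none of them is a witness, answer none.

13

n − 1 = 50 = 2^1 · 25, so s = 1 and d = 25.
Base 13: x_0 = 13^25 mod 51 = 13. x_0 ∉ {1, 50} and s = 1, so 13 is a Miller–Rabin witness and 51 is composite.
Base 36: x_0 = 36^25 mod 51 = 36. x_0 ∉ {1, 50} and s = 1, so 36 is a Miller–Rabin witness and 51 is composite.
Base 47: x_0 = 47^25 mod 51 = 47. x_0 ∉ {1, 50} and s = 1, so 47 is a Miller–Rabin witness and 51 is composite.
Base 48: x_0 = 48^25 mod 51 = 3. x_0 ∉ {1, 50} and s = 1, so 48 is a Miller–Rabin witness and 51 is composite.
The smallest witness among the given bases is 13.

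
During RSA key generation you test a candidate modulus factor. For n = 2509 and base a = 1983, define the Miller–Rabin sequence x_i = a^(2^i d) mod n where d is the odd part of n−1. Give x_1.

1858

n − 1 = 2508 = 2^2 · 627, so s = 2 and d = 627.
x_0 = 1983^627 mod 2509 = 954.
x_1 = 954^2 mod 2509 = 1858.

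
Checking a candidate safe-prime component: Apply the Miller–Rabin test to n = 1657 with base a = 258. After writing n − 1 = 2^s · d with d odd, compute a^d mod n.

n − 1 = 1656 = 2^3 · 207, so s = 3 and d = 207.
258^207 mod 1657 = 1656.

1656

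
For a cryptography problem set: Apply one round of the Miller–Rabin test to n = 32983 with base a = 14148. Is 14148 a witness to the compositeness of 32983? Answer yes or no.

n − 1 = 32982 = 2^1 · 16491, so s = 1 and d = 16491.
x_0 = 14148^16491 mod 32983 = 1.
x_0 = 1, so 14148 is not a witness.

no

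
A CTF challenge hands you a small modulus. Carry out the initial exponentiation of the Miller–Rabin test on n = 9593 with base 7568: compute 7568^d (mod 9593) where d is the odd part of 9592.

n − 1 = 9592 = 2^3 · 1199, so s = 3 and d = 1199.
Repeated squaring mod 9593: 7568^1 ≡ 7568, 7568^2 ≡ 4414, 7568^4 ≡ 13, 7568^8 ≡ 169, 7568^16 ≡ 9375, 7568^32 ≡ 9152, 7568^64 ≡ 2621, 7568^128 ≡ 1053, 7568^256 ≡ 5614, 7568^512 ≡ 3991, 7568^1024 ≡ 3701.
1199 = 1024 + 128 + 32 + 8 + 4 + 2 + 1, so 7568^1199 ≡ 3701·1053·9152·169·13·4414·7568 ≡ 3757 (mod 9593).

3757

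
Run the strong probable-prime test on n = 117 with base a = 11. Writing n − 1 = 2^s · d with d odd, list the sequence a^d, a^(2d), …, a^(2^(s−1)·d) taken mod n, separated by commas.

n − 1 = 116 = 2^2 · 29, so s = 2 and d = 29.
x_0 = 11^29 mod 117 = 59.
x_1 = 59^2 mod 117 = 88.

59, 88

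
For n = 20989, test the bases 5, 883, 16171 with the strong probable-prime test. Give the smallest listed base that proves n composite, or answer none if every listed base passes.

n − 1 = 20988 = 2^2 · 5247, so s = 2 and d = 5247.
Base 5: x_0 = 5^5247 mod 20989 = 1237. x_0 is neither 1 nor 20988, so continue squaring. x_1 = 1237^2 mod 20989 = 18961. Reached i = s−1 = 1 without hitting −1: 5 is a Miller–Rabin witness and 20989 is composite.
Base 883: x_0 = 883^5247 mod 20989 = 7005. x_0 is neither 1 nor 20988, so continue squaring. x_1 = 7005^2 mod 20989 = 18732. Reached i = s−1 = 1 without hitting −1: 883 is a Miller–Rabin witness and 20989 is composite.
Base 16171: x_0 = 16171^5247 mod 20989 = 19450. x_0 is neither 1 nor 20988, so continue squaring. x_1 = 19450^2 mod 20989 = 17753. Reached i = s−1 = 1 without hitting −1: 16171 is a Miller–Rabin witness and 20989 is composite.
The smallest witness among the given bases is 5.

5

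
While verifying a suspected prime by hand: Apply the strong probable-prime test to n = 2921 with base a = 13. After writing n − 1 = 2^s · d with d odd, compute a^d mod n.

n − 1 = 2920 = 2^3 · 365, so s = 3 and d = 365.
13^365 mod 2921 = 652.

652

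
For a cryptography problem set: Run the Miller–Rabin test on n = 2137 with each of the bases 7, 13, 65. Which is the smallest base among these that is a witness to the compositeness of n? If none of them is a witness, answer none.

none

n − 1 = 2136 = 2^3 · 267, so s = 3 and d = 267.
Base 7: x_0 = 7^267 mod 2137 = 296. x_0 is neither 1 nor 2136, so continue squaring. x_1 = 296^2 mod 2137 = 2136. x_1 ≡ −1, so 7 is not a witness.
Base 13: x_0 = 13^267 mod 2137 = 1508. x_0 is neither 1 nor 2136, so continue squaring. x_1 = 1508^2 mod 2137 = 296. x_2 = 296^2 mod 2137 = 2136. x_2 ≡ −1, so 13 is not a witness.
Base 65: x_0 = 65^267 mod 2137 = 2136. x_0 = 2136 ≡ −1, so 65 is not a witness.
No listed base is a witness for 2137.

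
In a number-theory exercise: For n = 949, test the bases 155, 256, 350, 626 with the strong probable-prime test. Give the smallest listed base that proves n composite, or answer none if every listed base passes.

256

n − 1 = 948 = 2^2 · 237, so s = 2 and d = 237.
Base 155: x_0 = 155^237 mod 949 = 948. x_0 = 948 ≡ −1, so 155 is not a witness.
Base 256: x_0 = 256^237 mod 949 = 794. x_0 is neither 1 nor 948, so continue squaring. x_1 = 794^2 mod 949 = 300. Reached i = s−1 = 1 without hitting −1: 256 is a Miller–Rabin witness and 949 is composite.
Base 350: x_0 = 350^237 mod 949 = 532. x_0 is neither 1 nor 948, so continue squaring. x_1 = 532^2 mod 949 = 222. Reached i = s−1 = 1 without hitting −1: 350 is a Miller–Rabin witness and 949 is composite.
Base 626: x_0 = 626^237 mod 949 = 408. x_0 is neither 1 nor 948, so continue squaring. x_1 = 408^2 mod 949 = 389. Reached i = s−1 = 1 without hitting −1: 626 is a Miller–Rabin witness and 949 is composite.
The smallest witness among the given bases is 256.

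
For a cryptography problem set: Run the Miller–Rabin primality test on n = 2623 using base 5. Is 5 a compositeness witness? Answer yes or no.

yes

n − 1 = 2622 = 2^1 · 1311, so s = 1 and d = 1311.
By repeated squaring, 5^1311 ≡ 1699 (mod 2623).
x_0 = 5^1311 mod 2623 = 1699.
x_0 ∉ {1, 2622} and s = 1, so 5 is a Miller–Rabin witness and 2623 is composite.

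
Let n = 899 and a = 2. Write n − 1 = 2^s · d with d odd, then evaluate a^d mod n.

698

n − 1 = 898 = 2^1 · 449, so s = 1 and d = 449.
2^449 mod 899 = 698.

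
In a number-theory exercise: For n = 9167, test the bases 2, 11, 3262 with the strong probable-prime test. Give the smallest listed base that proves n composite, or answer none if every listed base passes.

n − 1 = 9166 = 2^1 · 4583, so s = 1 and d = 4583.
Base 2: x_0 = 2^4583 mod 9167 = 6625. x_0 ∉ {1, 9166} and s = 1, so 2 is a Miller–Rabin witness and 9167 is composite.
Base 11: x_0 = 11^4583 mod 9167 = 6495. x_0 ∉ {1, 9166} and s = 1, so 11 is a Miller–Rabin witness and 9167 is composite.
Base 3262: x_0 = 3262^4583 mod 9167 = 745. x_0 ∉ {1, 9166} and s = 1, so 3262 is a Miller–Rabin witness and 9167 is composite.
The smallest witness among the given bases is 2.

2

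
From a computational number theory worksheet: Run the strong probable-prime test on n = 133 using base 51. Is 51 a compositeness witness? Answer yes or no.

n − 1 = 132 = 2^2 · 33, so s = 2 and d = 33.
By repeated squaring, 51^33 ≡ 8 (mod 133).
x_0 = 51^33 mod 133 = 8.
x_0 is neither 1 nor 132, so continue squaring.
x_1 = 8^2 mod 133 = 64.
Reached i = s−1 = 1 without hitting −1: 51 is a Miller–Rabin witness and 133 is composite.

yes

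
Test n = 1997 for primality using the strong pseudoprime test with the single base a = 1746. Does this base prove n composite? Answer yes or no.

n − 1 = 1996 = 2^2 · 499, so s = 2 and d = 499.
By repeated squaring, 1746^499 ≡ 1 (mod 1997).
x_0 = 1746^499 mod 1997 = 1.
x_0 = 1, so 1746 is not a witness.

no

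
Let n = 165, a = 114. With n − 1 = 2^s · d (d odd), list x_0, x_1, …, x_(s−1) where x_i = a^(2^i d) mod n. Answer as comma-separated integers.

114, 126

n − 1 = 164 = 2^2 · 41, so s = 2 and d = 41.
x_0 = 114^41 mod 165 = 114.
x_1 = 114^2 mod 165 = 126.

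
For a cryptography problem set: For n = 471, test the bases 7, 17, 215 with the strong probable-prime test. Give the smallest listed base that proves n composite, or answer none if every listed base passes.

n − 1 = 470 = 2^1 · 235, so s = 1 and d = 235.
Base 7: x_0 = 7^235 mod 471 = 307. x_0 ∉ {1, 470} and s = 1, so 7 is a Miller–Rabin witness and 471 is composite.
Base 17: x_0 = 17^235 mod 471 = 17. x_0 ∉ {1, 470} and s = 1, so 17 is a Miller–Rabin witness and 471 is composite.
Base 215: x_0 = 215^235 mod 471 = 215. x_0 ∉ {1, 470} and s = 1, so 215 is a Miller–Rabin witness and 471 is composite.
The smallest witness among the given bases is 7.

7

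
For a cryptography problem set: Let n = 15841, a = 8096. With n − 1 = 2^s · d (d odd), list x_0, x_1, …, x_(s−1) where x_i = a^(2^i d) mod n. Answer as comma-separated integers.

10417, 3039, 218, 1, 1

n − 1 = 15840 = 2^5 · 495, so s = 5 and d = 495.
x_0 = 8096^495 mod 15841 = 10417.
x_1 = 10417^2 mod 15841 = 3039.
x_2 = 3039^2 mod 15841 = 218.
x_3 = 218^2 mod 15841 = 1.
x_4 = 1^2 mod 15841 = 1.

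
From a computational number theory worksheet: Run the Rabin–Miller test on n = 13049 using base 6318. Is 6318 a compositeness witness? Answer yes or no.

no

n − 1 = 13048 = 2^3 · 1631, so s = 3 and d = 1631.
x_0 = 6318^1631 mod 13049 = 12186.
x_0 is neither 1 nor 13048, so continue squaring.
x_1 = 12186^2 mod 13049 = 976.
x_2 = 976^2 mod 13049 = 13048.
x_2 ≡ −1, so 6318 is not a witness.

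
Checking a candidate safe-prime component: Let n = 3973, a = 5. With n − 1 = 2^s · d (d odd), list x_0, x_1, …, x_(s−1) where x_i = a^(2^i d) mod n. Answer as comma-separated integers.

1021, 1515

n − 1 = 3972 = 2^2 · 993, so s = 2 and d = 993.
x_0 = 5^993 mod 3973 = 1021.
x_1 = 1021^2 mod 3973 = 1515.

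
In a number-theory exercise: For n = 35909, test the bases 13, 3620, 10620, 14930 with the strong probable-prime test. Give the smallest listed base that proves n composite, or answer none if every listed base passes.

13

n − 1 = 35908 = 2^2 · 8977, so s = 2 and d = 8977.
Base 13: x_0 = 13^8977 mod 35909 = 8504. x_0 is neither 1 nor 35908, so continue squaring. x_1 = 8504^2 mod 35909 = 33199. Reached i = s−1 = 1 without hitting −1: 13 is a Miller–Rabin witness and 35909 is composite.
Base 3620: x_0 = 3620^8977 mod 35909 = 28652. x_0 is neither 1 nor 35908, so continue squaring. x_1 = 28652^2 mod 35909 = 21455. Reached i = s−1 = 1 without hitting −1: 3620 is a Miller–Rabin witness and 35909 is composite.
Base 10620: x_0 = 10620^8977 mod 35909 = 18573. x_0 is neither 1 nor 35908, so continue squaring. x_1 = 18573^2 mod 35909 = 14475. Reached i = s−1 = 1 without hitting −1: 10620 is a Miller–Rabin witness and 35909 is composite.
Base 14930: x_0 = 14930^8977 mod 35909 = 26539. x_0 is neither 1 nor 35908, so continue squaring. x_1 = 26539^2 mod 35909 = 35304. Reached i = s−1 = 1 without hitting −1: 14930 is a Miller–Rabin witness and 35909 is composite.
The smallest witness among the given bases is 13.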